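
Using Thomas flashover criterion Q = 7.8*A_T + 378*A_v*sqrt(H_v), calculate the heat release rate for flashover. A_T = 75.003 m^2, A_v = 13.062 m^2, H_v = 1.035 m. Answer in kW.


7.8*A_T = 585.02
sqrt(H_v) = 1.0173
378*A_v*sqrt(H_v) = 5023.1
Q = 585.02 + 5023.1 = 5608.1 kW

5608.1 kW


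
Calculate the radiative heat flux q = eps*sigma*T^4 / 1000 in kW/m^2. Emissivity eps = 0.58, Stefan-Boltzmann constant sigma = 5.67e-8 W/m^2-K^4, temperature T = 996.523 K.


T^4 = 9.8616e+11
q = 0.58 * 5.67e-8 * 9.8616e+11 / 1000 = 32.431 kW/m^2

32.431 kW/m^2


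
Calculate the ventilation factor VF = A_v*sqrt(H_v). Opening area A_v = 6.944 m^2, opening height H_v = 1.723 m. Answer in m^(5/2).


sqrt(H_v) = 1.3126
VF = 6.944 * 1.3126 = 9.1149 m^(5/2)

9.1149 m^(5/2)


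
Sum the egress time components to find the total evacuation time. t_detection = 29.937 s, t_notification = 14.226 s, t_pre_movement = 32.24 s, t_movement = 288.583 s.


Total = 29.937 + 14.226 + 32.24 + 288.583 = 364.986 s

364.986 s


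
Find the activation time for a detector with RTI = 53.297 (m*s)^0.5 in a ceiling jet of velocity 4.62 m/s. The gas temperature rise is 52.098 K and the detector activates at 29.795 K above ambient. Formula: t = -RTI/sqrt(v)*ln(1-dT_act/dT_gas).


dT_act/dT_gas = 0.57190
ln(1 - 0.57190) = -0.84841
t = -53.297 / sqrt(4.62) * -0.84841 = 21.037 s

21.037 s


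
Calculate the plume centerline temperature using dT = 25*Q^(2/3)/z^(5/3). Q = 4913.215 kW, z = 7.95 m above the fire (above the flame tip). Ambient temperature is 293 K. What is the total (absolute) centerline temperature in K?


Q^(2/3) = 289.01
z^(5/3) = 31.667
dT = 25 * 289.01 / 31.667 = 228.16 K
T = 293 + 228.16 = 521.16 K

521.16 K


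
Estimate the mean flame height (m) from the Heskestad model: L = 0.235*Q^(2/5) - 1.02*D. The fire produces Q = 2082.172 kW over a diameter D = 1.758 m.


Q^(2/5) = 21.252
0.235 * Q^(2/5) = 4.9943
1.02 * D = 1.7932
L = 3.2011 m

3.2011 m


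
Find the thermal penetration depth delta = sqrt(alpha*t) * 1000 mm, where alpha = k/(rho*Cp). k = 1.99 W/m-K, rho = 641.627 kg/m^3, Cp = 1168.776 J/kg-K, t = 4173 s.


alpha = 1.99 / (641.627 * 1168.776) = 2.6536e-06 m^2/s
alpha * t = 0.011074
delta = sqrt(0.011074) * 1000 = 105.23 mm

105.23 mm


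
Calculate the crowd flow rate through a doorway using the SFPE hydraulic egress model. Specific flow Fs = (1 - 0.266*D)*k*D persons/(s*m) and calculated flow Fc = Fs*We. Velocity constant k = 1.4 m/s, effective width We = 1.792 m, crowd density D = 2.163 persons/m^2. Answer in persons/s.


1 - 0.266*D = 1 - 0.266*2.163 = 0.42464
Fs = 0.42464 * 1.4 * 2.163 = 1.2859 persons/(s*m)
Fc = 1.2859 * 1.792 = 2.3043 persons/s

2.3043 persons/s


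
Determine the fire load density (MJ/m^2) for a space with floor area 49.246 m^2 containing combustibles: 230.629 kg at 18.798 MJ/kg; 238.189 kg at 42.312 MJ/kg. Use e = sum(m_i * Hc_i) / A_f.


Total energy = 230.629*18.798 + 238.189*42.312
= 4335.364 + 10078.25
= 14413.62 MJ
e = 14413.62 / 49.246 = 292.69 MJ/m^2

292.69 MJ/m^2


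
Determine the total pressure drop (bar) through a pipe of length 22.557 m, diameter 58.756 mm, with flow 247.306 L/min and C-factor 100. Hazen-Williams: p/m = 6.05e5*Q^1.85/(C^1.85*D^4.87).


Q^1.85 = 26760
C^1.85 = 5011.9
D^4.87 = 4.1237e+08
p/m = 0.0078335 bar/m
p_total = 0.0078335 * 22.557 = 0.17670 bar

0.17670 bar


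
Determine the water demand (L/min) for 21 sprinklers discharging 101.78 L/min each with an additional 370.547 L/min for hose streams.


Sprinkler demand = 21 * 101.78 = 2137.38 L/min
Total = 2137.38 + 370.547 = 2507.927 L/min

2507.927 L/min


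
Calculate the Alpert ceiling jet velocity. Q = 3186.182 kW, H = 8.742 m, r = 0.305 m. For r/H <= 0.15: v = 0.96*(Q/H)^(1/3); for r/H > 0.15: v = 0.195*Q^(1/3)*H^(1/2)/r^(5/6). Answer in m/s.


r/H = 0.305 / 8.742 = 0.034889
r/H <= 0.15, so v = 0.96*(Q/H)^(1/3)
Q/H = 364.47
(Q/H)^(1/3) = 7.1431
v = 0.96 * 7.1431 = 6.8574 m/s

6.8574 m/s


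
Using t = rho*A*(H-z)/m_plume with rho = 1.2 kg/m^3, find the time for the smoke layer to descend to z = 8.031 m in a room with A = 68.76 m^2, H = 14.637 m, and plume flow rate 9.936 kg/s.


H - z = 6.606 m
t = 1.2 * 68.76 * 6.606 / 9.936 = 54.859 s

54.859 s


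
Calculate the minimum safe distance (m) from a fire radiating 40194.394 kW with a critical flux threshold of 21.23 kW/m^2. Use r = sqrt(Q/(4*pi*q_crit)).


4*pi*q_crit = 266.78
Q/(4*pi*q_crit) = 150.66
r = sqrt(150.66) = 12.274 m

12.274 m


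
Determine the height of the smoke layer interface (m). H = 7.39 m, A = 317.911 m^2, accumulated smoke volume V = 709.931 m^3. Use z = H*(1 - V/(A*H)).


V/(A*H) = 0.30218
1 - 0.30218 = 0.69782
z = 7.39 * 0.69782 = 5.1569 m

5.1569 m


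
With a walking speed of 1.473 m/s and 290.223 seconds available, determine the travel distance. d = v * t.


d = 1.473 * 290.223 = 427.50 m

427.50 m


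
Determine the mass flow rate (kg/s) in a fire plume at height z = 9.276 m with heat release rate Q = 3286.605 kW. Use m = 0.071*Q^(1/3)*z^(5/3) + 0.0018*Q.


Q^(1/3) = 14.868
z^(5/3) = 40.951
First term = 0.071 * 14.868 * 40.951 = 43.229
Second term = 0.0018 * 3286.605 = 5.9159
m = 49.145 kg/s

49.145 kg/s


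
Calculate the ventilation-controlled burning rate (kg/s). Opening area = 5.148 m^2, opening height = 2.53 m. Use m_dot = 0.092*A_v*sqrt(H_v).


sqrt(H_v) = 1.5906
m_dot = 0.092 * 5.148 * 1.5906 = 0.75333 kg/s

0.75333 kg/s


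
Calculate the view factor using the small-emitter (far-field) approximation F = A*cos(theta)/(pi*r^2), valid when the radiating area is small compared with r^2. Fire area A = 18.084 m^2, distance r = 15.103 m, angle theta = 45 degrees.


cos(45 deg) = 0.70711
pi*r^2 = 716.60
F = 18.084 * 0.70711 / 716.60 = 0.017844

0.017844


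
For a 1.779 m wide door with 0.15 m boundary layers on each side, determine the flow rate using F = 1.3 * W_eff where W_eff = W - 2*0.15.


W_eff = 1.779 - 0.30 = 1.479 m
F = 1.3 * 1.479 = 1.9227 persons/s

1.9227 persons/s


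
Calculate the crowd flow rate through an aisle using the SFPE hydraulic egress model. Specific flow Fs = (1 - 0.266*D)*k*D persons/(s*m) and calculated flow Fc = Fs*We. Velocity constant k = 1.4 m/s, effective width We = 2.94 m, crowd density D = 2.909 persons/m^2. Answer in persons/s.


1 - 0.266*D = 1 - 0.266*2.909 = 0.22621
Fs = 0.22621 * 1.4 * 2.909 = 0.92125 persons/(s*m)
Fc = 0.92125 * 2.94 = 2.7085 persons/s

2.7085 persons/s


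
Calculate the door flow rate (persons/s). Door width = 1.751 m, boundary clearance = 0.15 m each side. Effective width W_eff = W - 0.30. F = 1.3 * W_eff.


W_eff = 1.751 - 0.30 = 1.451 m
F = 1.3 * 1.451 = 1.8863 persons/s

1.8863 persons/s


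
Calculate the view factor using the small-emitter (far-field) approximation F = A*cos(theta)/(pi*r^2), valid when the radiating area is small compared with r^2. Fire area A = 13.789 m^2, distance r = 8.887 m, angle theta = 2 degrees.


cos(2 deg) = 0.99939
pi*r^2 = 248.12
F = 13.789 * 0.99939 / 248.12 = 0.055540

0.055540


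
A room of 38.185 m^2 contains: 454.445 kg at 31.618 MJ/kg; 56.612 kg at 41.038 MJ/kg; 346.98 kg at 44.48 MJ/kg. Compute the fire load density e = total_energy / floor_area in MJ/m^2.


Total energy = 454.445*31.618 + 56.612*41.038 + 346.98*44.48
= 14368.64 + 2323.243 + 15433.67
= 32125.56 MJ
e = 32125.56 / 38.185 = 841.31 MJ/m^2

841.31 MJ/m^2


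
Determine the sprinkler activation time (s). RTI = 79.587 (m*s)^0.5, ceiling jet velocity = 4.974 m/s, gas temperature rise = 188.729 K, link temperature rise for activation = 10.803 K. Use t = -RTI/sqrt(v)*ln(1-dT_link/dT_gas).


dT_link/dT_gas = 0.057241
ln(1 - 0.057241) = -0.058944
t = -79.587 / sqrt(4.974) * -0.058944 = 2.1034 s

2.1034 s


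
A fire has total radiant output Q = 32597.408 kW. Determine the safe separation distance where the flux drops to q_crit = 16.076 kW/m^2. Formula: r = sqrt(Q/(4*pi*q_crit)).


4*pi*q_crit = 202.02
Q/(4*pi*q_crit) = 161.36
r = sqrt(161.36) = 12.703 m

12.703 m


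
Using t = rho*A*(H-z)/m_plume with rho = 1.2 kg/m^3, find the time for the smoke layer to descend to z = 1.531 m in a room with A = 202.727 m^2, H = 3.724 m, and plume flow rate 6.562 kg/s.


H - z = 2.193 m
t = 1.2 * 202.727 * 2.193 / 6.562 = 81.301 s

81.301 s


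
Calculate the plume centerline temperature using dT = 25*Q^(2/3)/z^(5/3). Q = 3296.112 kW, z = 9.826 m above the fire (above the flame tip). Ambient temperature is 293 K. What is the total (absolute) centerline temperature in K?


Q^(2/3) = 221.48
z^(5/3) = 45.078
dT = 25 * 221.48 / 45.078 = 122.83 K
T = 293 + 122.83 = 415.83 K

415.83 K


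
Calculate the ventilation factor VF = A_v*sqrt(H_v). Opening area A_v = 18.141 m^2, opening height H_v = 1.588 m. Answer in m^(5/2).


sqrt(H_v) = 1.2602
VF = 18.141 * 1.2602 = 22.861 m^(5/2)

22.861 m^(5/2)


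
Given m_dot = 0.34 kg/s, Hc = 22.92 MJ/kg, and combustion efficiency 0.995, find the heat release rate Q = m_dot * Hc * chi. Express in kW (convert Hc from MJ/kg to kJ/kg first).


Hc = 22.92 MJ/kg = 22.92 * 1000 kJ/kg = 22920 kJ/kg
Q = 0.34 kg/s * 22920 kJ/kg * 0.995 = 7753.836 kW

7753.836 kW


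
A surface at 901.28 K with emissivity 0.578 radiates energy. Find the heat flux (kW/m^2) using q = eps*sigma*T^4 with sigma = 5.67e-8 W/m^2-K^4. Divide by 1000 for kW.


T^4 = 6.5984e+11
q = 0.578 * 5.67e-8 * 6.5984e+11 / 1000 = 21.625 kW/m^2

21.625 kW/m^2


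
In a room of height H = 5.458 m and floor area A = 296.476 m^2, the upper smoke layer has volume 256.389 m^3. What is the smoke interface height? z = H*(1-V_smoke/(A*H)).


V/(A*H) = 0.15844
1 - 0.15844 = 0.84156
z = 5.458 * 0.84156 = 4.5932 m

4.5932 m


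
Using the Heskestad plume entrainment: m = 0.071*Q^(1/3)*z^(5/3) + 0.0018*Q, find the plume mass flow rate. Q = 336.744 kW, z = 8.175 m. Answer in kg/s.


Q^(1/3) = 6.9572
z^(5/3) = 33.175
First term = 0.071 * 6.9572 * 33.175 = 16.387
Second term = 0.0018 * 336.744 = 0.60614
m = 16.993 kg/s

16.993 kg/s


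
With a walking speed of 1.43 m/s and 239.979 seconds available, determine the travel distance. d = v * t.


d = 1.43 * 239.979 = 343.17 m

343.17 m


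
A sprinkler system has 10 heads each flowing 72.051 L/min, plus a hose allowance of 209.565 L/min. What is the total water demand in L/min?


Sprinkler demand = 10 * 72.051 = 720.51 L/min
Total = 720.51 + 209.565 = 930.075 L/min

930.075 L/min


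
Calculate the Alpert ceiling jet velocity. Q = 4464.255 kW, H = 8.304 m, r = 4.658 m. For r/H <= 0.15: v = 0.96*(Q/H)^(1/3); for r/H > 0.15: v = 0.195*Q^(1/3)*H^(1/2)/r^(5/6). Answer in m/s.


r/H = 4.658 / 8.304 = 0.56093
r/H > 0.15, so v = 0.195*Q^(1/3)*H^(1/2)/r^(5/6)
Q^(1/3) = 16.466
H^(1/2) = 2.8817
r^(5/6) = 3.6044
v = 0.195 * 16.466 * 2.8817 / 3.6044 = 2.5670 m/s

2.5670 m/s


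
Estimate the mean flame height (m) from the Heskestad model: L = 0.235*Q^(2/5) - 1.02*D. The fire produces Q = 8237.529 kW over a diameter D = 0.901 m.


Q^(2/5) = 36.840
0.235 * Q^(2/5) = 8.6574
1.02 * D = 0.91902
L = 7.7384 m

7.7384 m


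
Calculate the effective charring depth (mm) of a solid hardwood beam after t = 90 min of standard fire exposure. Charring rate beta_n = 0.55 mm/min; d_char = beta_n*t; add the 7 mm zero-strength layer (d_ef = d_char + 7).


d_char = 0.55 * 90 = 49.5 mm
d_ef = 49.5 + 1.0*7 = 56.5 mm

56.5 mm


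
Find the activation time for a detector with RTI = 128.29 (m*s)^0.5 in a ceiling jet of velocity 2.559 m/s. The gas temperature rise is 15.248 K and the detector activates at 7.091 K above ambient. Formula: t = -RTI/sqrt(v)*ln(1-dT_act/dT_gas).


dT_act/dT_gas = 0.46504
ln(1 - 0.46504) = -0.62557
t = -128.29 / sqrt(2.559) * -0.62557 = 50.169 s

50.169 s


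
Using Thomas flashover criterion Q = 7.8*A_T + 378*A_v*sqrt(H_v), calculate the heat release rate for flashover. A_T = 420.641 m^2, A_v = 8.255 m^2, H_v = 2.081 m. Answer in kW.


7.8*A_T = 3281.0
sqrt(H_v) = 1.4426
378*A_v*sqrt(H_v) = 4501.4
Q = 3281.0 + 4501.4 = 7782.4 kW

7782.4 kW


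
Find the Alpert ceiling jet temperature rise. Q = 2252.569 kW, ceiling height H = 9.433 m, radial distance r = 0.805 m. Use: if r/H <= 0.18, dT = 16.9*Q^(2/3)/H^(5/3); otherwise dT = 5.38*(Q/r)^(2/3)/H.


r/H = 0.805 / 9.433 = 0.085339
r/H <= 0.18, so dT = 16.9*Q^(2/3)/H^(5/3)
Q^(2/3) = 171.84
H^(5/3) = 42.113
dT = 16.9 * 171.84 / 42.113 = 68.959 K

68.959 K


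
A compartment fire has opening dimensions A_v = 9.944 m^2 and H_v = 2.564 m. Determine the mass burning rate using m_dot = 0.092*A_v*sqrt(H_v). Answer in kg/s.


sqrt(H_v) = 1.6012
m_dot = 0.092 * 9.944 * 1.6012 = 1.4649 kg/s

1.4649 kg/s


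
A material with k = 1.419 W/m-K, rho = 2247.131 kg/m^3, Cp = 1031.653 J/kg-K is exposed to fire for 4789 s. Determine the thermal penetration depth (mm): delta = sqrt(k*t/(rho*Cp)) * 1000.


alpha = 1.419 / (2247.131 * 1031.653) = 6.1210e-07 m^2/s
alpha * t = 0.0029313
delta = sqrt(0.0029313) * 1000 = 54.142 mm

54.142 mm


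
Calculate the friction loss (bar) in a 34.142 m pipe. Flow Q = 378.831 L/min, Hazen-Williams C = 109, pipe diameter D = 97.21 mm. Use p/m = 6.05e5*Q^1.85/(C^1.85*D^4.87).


Q^1.85 = 58901
C^1.85 = 5878.1
D^4.87 = 4.7880e+09
p/m = 0.0012662 bar/m
p_total = 0.0012662 * 34.142 = 0.043229 bar

0.043229 bar


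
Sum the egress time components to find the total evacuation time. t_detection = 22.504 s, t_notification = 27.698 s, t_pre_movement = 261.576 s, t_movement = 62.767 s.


Total = 22.504 + 27.698 + 261.576 + 62.767 = 374.545 s

374.545 s


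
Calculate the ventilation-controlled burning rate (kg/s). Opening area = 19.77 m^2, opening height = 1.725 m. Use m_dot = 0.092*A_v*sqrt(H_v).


sqrt(H_v) = 1.3134
m_dot = 0.092 * 19.77 * 1.3134 = 2.3889 kg/s

2.3889 kg/s


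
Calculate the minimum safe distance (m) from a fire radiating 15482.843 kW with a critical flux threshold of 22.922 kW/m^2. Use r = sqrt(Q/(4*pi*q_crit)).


4*pi*q_crit = 288.05
Q/(4*pi*q_crit) = 53.751
r = sqrt(53.751) = 7.3315 m

7.3315 m


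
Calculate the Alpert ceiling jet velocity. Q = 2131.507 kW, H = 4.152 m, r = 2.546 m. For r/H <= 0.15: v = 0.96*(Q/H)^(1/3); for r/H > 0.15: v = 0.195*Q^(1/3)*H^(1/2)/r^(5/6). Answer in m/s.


r/H = 2.546 / 4.152 = 0.61320
r/H > 0.15, so v = 0.195*Q^(1/3)*H^(1/2)/r^(5/6)
Q^(1/3) = 12.870
H^(1/2) = 2.0376
r^(5/6) = 2.1788
v = 0.195 * 12.870 * 2.0376 / 2.1788 = 2.3470 m/s

2.3470 m/s


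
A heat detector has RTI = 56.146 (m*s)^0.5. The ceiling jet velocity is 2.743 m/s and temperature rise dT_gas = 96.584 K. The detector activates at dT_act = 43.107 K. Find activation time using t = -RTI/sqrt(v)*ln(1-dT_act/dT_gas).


dT_act/dT_gas = 0.44632
ln(1 - 0.44632) = -0.59116
t = -56.146 / sqrt(2.743) * -0.59116 = 20.041 s

20.041 s


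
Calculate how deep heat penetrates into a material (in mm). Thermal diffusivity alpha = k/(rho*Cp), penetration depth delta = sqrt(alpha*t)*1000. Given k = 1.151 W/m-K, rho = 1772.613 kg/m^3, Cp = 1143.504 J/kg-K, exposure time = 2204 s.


alpha = 1.151 / (1772.613 * 1143.504) = 5.6784e-07 m^2/s
alpha * t = 0.0012515
delta = sqrt(0.0012515) * 1000 = 35.377 mm

35.377 mm


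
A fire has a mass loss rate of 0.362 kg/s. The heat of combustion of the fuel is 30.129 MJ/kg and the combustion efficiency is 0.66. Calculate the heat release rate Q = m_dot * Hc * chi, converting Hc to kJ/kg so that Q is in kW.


Hc = 30.129 MJ/kg = 30.129 * 1000 kJ/kg = 30129 kJ/kg
Q = 0.362 kg/s * 30129 kJ/kg * 0.66 = 7198.4 kW

7198.4 kW


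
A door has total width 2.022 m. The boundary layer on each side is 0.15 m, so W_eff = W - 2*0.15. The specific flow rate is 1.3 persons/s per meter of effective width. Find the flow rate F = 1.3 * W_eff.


W_eff = 2.022 - 0.30 = 1.722 m
F = 1.3 * 1.722 = 2.2386 persons/s

2.2386 persons/s


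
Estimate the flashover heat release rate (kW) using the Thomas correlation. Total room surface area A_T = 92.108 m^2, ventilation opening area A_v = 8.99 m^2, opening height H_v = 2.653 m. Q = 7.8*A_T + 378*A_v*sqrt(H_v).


7.8*A_T = 718.44
sqrt(H_v) = 1.6288
378*A_v*sqrt(H_v) = 5535.0
Q = 718.44 + 5535.0 = 6253.5 kW

6253.5 kW


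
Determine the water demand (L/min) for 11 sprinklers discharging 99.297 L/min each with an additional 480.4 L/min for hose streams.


Sprinkler demand = 11 * 99.297 = 1092.267 L/min
Total = 1092.267 + 480.4 = 1572.667 L/min

1572.667 L/min


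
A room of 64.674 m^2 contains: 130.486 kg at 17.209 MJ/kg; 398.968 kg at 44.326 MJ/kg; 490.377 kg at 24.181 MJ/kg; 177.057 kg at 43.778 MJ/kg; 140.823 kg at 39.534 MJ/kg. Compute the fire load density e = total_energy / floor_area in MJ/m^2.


Total energy = 130.486*17.209 + 398.968*44.326 + 490.377*24.181 + 177.057*43.778 + 140.823*39.534
= 2245.534 + 17684.66 + 11857.81 + 7751.201 + 5567.296
= 45106.49 MJ
e = 45106.49 / 64.674 = 697.44 MJ/m^2

697.44 MJ/m^2


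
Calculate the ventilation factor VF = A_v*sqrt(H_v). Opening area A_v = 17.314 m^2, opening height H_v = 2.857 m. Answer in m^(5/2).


sqrt(H_v) = 1.6903
VF = 17.314 * 1.6903 = 29.265 m^(5/2)

29.265 m^(5/2)


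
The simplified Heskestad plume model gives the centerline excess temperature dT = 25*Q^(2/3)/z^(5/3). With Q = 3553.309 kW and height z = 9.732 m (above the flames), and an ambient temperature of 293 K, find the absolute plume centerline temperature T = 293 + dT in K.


Q^(2/3) = 232.86
z^(5/3) = 44.361
dT = 25 * 232.86 / 44.361 = 131.23 K
T = 293 + 131.23 = 424.23 K

424.23 K


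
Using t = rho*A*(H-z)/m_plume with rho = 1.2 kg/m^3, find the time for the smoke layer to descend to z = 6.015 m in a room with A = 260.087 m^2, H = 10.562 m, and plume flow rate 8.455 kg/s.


H - z = 4.547 m
t = 1.2 * 260.087 * 4.547 / 8.455 = 167.85 s

167.85 s


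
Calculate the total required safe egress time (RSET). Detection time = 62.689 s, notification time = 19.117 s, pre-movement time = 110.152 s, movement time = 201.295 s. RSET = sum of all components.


Total = 62.689 + 19.117 + 110.152 + 201.295 = 393.253 s

393.253 s


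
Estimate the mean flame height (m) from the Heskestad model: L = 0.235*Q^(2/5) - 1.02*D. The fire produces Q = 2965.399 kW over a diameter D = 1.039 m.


Q^(2/5) = 24.481
0.235 * Q^(2/5) = 5.7531
1.02 * D = 1.0598
L = 4.6933 m

4.6933 m


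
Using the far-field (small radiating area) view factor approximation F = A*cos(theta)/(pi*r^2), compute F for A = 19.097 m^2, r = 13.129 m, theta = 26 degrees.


cos(26 deg) = 0.89879
pi*r^2 = 541.52
F = 19.097 * 0.89879 / 541.52 = 0.031697

0.031697


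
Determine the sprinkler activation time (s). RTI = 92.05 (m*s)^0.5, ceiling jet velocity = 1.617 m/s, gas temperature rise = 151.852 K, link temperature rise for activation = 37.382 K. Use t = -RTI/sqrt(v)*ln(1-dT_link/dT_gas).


dT_link/dT_gas = 0.24617
ln(1 - 0.24617) = -0.28259
t = -92.05 / sqrt(1.617) * -0.28259 = 20.456 s

20.456 s


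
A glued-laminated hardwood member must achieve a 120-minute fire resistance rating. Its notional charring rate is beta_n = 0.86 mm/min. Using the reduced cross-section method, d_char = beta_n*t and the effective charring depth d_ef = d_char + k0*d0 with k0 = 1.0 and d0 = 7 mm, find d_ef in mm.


d_char = 0.86 * 120 = 103.2 mm
d_ef = 103.2 + 1.0*7 = 110.2 mm

110.2 mm


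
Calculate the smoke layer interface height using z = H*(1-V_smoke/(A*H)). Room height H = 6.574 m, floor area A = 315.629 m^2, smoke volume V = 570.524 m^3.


V/(A*H) = 0.27496
1 - 0.27496 = 0.72504
z = 6.574 * 0.72504 = 4.7664 m

4.7664 m


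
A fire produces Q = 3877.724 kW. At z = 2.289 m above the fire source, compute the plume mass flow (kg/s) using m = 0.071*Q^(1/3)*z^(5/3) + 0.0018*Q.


Q^(1/3) = 15.711
z^(5/3) = 3.9757
First term = 0.071 * 15.711 * 3.9757 = 4.4347
Second term = 0.0018 * 3877.724 = 6.9799
m = 11.415 kg/s

11.415 kg/s


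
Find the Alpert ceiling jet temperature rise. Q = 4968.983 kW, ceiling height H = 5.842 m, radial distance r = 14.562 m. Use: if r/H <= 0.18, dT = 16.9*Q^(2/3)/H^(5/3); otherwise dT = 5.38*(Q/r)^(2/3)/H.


r/H = 14.562 / 5.842 = 2.4926
r/H > 0.18, so dT = 5.38*(Q/r)^(2/3)/H
Q/r = 341.23
(Q/r)^(2/3) = 48.831
dT = 5.38 * 48.831 / 5.842 = 44.970 K

44.970 K


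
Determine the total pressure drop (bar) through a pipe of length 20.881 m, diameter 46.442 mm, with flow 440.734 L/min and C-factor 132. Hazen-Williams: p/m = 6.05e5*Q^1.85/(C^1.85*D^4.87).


Q^1.85 = 77934
C^1.85 = 8376.5
D^4.87 = 1.3118e+08
p/m = 0.042911 bar/m
p_total = 0.042911 * 20.881 = 0.89602 bar

0.89602 bar


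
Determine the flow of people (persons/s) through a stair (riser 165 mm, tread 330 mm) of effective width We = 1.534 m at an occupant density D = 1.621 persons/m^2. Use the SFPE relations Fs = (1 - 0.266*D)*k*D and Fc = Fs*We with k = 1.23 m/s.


1 - 0.266*D = 1 - 0.266*1.621 = 0.56881
Fs = 0.56881 * 1.23 * 1.621 = 1.1341 persons/(s*m)
Fc = 1.1341 * 1.534 = 1.7397 persons/s

1.7397 persons/s


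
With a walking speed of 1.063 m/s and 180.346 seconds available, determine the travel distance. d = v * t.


d = 1.063 * 180.346 = 191.71 m

191.71 m


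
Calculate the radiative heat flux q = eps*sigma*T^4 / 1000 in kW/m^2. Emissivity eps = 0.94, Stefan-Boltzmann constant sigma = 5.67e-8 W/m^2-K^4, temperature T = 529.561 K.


T^4 = 7.8644e+10
q = 0.94 * 5.67e-8 * 7.8644e+10 / 1000 = 4.1916 kW/m^2

4.1916 kW/m^2


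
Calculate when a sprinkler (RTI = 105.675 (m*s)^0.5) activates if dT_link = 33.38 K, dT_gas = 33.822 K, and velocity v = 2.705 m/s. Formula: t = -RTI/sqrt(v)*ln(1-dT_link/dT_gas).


dT_link/dT_gas = 0.98693
ln(1 - 0.98693) = -4.3376
t = -105.675 / sqrt(2.705) * -4.3376 = 278.70 s

278.70 s


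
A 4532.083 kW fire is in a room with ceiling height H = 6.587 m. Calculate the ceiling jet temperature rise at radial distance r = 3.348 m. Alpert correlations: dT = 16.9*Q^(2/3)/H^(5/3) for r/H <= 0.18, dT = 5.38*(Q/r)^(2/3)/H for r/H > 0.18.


r/H = 3.348 / 6.587 = 0.50827
r/H > 0.18, so dT = 5.38*(Q/r)^(2/3)/H
Q/r = 1353.7
(Q/r)^(2/3) = 122.37
dT = 5.38 * 122.37 / 6.587 = 99.947 K

99.947 K


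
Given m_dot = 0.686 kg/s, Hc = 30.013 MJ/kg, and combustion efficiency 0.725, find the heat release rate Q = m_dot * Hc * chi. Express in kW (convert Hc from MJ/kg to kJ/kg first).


Hc = 30.013 MJ/kg = 30.013 * 1000 kJ/kg = 30013 kJ/kg
Q = 0.686 kg/s * 30013 kJ/kg * 0.725 = 14927 kW

14927 kW


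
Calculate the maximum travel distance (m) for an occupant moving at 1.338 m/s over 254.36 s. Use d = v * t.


d = 1.338 * 254.36 = 340.33 m

340.33 m


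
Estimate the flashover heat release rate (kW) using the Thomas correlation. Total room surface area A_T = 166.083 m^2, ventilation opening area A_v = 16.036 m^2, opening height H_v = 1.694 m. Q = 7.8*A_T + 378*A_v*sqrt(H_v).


7.8*A_T = 1295.4
sqrt(H_v) = 1.3015
378*A_v*sqrt(H_v) = 7889.4
Q = 1295.4 + 7889.4 = 9184.9 kW

9184.9 kW


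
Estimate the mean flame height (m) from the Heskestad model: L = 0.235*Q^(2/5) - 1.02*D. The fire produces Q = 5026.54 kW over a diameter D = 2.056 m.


Q^(2/5) = 30.235
0.235 * Q^(2/5) = 7.1052
1.02 * D = 2.0971
L = 5.0081 m

5.0081 m


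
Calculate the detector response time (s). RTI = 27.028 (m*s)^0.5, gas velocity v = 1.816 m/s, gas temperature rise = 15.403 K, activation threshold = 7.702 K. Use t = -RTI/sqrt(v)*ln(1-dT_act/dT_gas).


dT_act/dT_gas = 0.50003
ln(1 - 0.50003) = -0.69321
t = -27.028 / sqrt(1.816) * -0.69321 = 13.903 s

13.903 s


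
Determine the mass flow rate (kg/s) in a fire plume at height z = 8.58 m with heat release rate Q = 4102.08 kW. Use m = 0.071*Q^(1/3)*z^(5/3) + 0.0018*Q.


Q^(1/3) = 16.008
z^(5/3) = 35.959
First term = 0.071 * 16.008 * 35.959 = 40.870
Second term = 0.0018 * 4102.08 = 7.3837
m = 48.254 kg/s

48.254 kg/s


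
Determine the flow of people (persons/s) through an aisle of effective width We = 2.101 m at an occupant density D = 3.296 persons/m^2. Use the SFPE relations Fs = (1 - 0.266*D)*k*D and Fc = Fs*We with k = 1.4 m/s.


1 - 0.266*D = 1 - 0.266*3.296 = 0.12326
Fs = 0.12326 * 1.4 * 3.296 = 0.56879 persons/(s*m)
Fc = 0.56879 * 2.101 = 1.1950 persons/s

1.1950 persons/s


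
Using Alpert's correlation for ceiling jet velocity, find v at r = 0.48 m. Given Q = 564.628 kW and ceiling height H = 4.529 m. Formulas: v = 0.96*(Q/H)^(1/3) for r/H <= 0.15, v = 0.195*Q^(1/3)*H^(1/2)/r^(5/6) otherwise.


r/H = 0.48 / 4.529 = 0.10598
r/H <= 0.15, so v = 0.96*(Q/H)^(1/3)
Q/H = 124.67
(Q/H)^(1/3) = 4.9956
v = 0.96 * 4.9956 = 4.7958 m/s

4.7958 m/s


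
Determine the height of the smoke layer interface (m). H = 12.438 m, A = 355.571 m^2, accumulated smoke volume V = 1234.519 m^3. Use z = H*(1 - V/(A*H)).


V/(A*H) = 0.27914
1 - 0.27914 = 0.72086
z = 12.438 * 0.72086 = 8.9661 m

8.9661 m


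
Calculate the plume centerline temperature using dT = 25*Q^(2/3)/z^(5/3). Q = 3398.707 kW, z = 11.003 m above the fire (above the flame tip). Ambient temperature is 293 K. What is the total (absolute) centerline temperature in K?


Q^(2/3) = 226.05
z^(5/3) = 54.432
dT = 25 * 226.05 / 54.432 = 103.82 K
T = 293 + 103.82 = 396.82 K

396.82 K


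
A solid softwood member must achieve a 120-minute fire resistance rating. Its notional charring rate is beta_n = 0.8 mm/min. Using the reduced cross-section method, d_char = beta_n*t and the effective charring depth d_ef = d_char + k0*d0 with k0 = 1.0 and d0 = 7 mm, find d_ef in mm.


d_char = 0.8 * 120 = 96 mm
d_ef = 96 + 1.0*7 = 103 mm

103 mm


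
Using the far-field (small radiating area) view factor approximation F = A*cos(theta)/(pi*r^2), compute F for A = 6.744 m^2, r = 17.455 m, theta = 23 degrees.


cos(23 deg) = 0.92050
pi*r^2 = 957.17
F = 6.744 * 0.92050 / 957.17 = 0.0064857

0.0064857


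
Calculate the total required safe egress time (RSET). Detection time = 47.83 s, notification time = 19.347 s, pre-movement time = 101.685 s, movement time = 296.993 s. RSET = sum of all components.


Total = 47.83 + 19.347 + 101.685 + 296.993 = 465.855 s

465.855 s


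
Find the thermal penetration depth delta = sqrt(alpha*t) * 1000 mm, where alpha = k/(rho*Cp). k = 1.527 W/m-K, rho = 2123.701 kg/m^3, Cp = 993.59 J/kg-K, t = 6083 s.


alpha = 1.527 / (2123.701 * 993.59) = 7.2367e-07 m^2/s
alpha * t = 0.0044021
delta = sqrt(0.0044021) * 1000 = 66.348 mm

66.348 mm


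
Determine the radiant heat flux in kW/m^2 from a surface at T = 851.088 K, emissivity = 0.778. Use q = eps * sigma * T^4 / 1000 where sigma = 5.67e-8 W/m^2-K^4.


T^4 = 5.2468e+11
q = 0.778 * 5.67e-8 * 5.2468e+11 / 1000 = 23.145 kW/m^2

23.145 kW/m^2


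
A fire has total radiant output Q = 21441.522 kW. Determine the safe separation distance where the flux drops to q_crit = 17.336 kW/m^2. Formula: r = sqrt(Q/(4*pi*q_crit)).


4*pi*q_crit = 217.85
Q/(4*pi*q_crit) = 98.423
r = sqrt(98.423) = 9.9208 m

9.9208 m


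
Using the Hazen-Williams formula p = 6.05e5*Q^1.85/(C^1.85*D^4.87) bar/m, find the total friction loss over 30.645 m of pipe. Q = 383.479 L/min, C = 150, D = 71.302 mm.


Q^1.85 = 60245
C^1.85 = 10611
D^4.87 = 1.0583e+09
p/m = 0.0032457 bar/m
p_total = 0.0032457 * 30.645 = 0.099463 bar

0.099463 bar


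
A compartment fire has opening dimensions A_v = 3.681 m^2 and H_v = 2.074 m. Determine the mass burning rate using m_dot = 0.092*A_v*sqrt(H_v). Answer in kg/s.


sqrt(H_v) = 1.4401
m_dot = 0.092 * 3.681 * 1.4401 = 0.48771 kg/s

0.48771 kg/s


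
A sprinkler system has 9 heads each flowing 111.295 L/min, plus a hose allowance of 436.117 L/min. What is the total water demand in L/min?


Sprinkler demand = 9 * 111.295 = 1001.655 L/min
Total = 1001.655 + 436.117 = 1437.772 L/min

1437.772 L/min


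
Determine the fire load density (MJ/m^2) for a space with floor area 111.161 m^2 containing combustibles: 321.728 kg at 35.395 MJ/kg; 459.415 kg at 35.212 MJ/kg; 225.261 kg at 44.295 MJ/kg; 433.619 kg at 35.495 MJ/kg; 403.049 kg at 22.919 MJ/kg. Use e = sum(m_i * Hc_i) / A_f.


Total energy = 321.728*35.395 + 459.415*35.212 + 225.261*44.295 + 433.619*35.495 + 403.049*22.919
= 11387.56 + 16176.92 + 9977.936 + 15391.31 + 9237.480
= 62171.21 MJ
e = 62171.21 / 111.161 = 559.29 MJ/m^2

559.29 MJ/m^2


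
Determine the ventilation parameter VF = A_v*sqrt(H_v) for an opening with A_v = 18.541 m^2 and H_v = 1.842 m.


sqrt(H_v) = 1.3572
VF = 18.541 * 1.3572 = 25.164 m^(5/2)

25.164 m^(5/2)


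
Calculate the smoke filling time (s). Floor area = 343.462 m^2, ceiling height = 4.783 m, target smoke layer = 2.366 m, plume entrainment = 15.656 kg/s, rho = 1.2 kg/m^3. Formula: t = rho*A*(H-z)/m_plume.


H - z = 2.417 m
t = 1.2 * 343.462 * 2.417 / 15.656 = 63.629 s

63.629 s


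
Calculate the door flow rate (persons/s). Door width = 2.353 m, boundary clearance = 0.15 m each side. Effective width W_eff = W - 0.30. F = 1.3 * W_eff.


W_eff = 2.353 - 0.30 = 2.053 m
F = 1.3 * 2.053 = 2.6689 persons/s

2.6689 persons/s


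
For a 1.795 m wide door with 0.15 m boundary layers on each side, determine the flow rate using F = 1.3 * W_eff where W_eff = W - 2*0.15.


W_eff = 1.795 - 0.30 = 1.495 m
F = 1.3 * 1.495 = 1.9435 persons/s

1.9435 persons/s


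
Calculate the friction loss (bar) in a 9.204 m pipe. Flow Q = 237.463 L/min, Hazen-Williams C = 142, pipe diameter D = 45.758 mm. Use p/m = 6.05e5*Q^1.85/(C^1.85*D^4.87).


Q^1.85 = 24823
C^1.85 = 9588.1
D^4.87 = 1.2203e+08
p/m = 0.012835 bar/m
p_total = 0.012835 * 9.204 = 0.11813 bar

0.11813 bar


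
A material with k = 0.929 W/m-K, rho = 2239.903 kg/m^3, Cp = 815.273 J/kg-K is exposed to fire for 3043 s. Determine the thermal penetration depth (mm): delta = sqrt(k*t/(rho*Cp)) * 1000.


alpha = 0.929 / (2239.903 * 815.273) = 5.0873e-07 m^2/s
alpha * t = 0.0015481
delta = sqrt(0.0015481) * 1000 = 39.345 mm

39.345 mm


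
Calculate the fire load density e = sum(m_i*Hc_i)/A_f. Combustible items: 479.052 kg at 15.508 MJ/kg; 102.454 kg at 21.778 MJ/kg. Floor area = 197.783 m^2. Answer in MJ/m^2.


Total energy = 479.052*15.508 + 102.454*21.778
= 7429.138 + 2231.243
= 9660.382 MJ
e = 9660.382 / 197.783 = 48.843 MJ/m^2

48.843 MJ/m^2


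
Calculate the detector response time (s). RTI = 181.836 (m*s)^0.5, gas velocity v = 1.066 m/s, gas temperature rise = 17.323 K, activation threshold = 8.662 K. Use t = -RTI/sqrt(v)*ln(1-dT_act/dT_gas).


dT_act/dT_gas = 0.50003
ln(1 - 0.50003) = -0.69320
t = -181.836 / sqrt(1.066) * -0.69320 = 122.09 s

122.09 s


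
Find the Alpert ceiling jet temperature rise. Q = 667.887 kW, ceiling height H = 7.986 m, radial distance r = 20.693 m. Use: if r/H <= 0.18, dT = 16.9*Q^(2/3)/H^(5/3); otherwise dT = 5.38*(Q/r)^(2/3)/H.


r/H = 20.693 / 7.986 = 2.5912
r/H > 0.18, so dT = 5.38*(Q/r)^(2/3)/H
Q/r = 32.276
(Q/r)^(2/3) = 10.137
dT = 5.38 * 10.137 / 7.986 = 6.8292 K

6.8292 K


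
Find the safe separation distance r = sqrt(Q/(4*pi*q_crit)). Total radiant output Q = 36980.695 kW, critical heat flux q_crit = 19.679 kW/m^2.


4*pi*q_crit = 247.29
Q/(4*pi*q_crit) = 149.54
r = sqrt(149.54) = 12.229 m

12.229 m


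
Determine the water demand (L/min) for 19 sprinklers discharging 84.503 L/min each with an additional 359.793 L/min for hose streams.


Sprinkler demand = 19 * 84.503 = 1605.557 L/min
Total = 1605.557 + 359.793 = 1965.35 L/min

1965.35 L/min


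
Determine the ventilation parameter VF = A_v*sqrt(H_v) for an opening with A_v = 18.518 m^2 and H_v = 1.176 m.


sqrt(H_v) = 1.0844
VF = 18.518 * 1.0844 = 20.082 m^(5/2)

20.082 m^(5/2)


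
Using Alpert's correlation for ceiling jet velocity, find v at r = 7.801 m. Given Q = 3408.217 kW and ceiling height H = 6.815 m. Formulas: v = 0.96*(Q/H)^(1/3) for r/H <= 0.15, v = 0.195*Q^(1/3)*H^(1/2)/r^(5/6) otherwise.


r/H = 7.801 / 6.815 = 1.1447
r/H > 0.15, so v = 0.195*Q^(1/3)*H^(1/2)/r^(5/6)
Q^(1/3) = 15.049
H^(1/2) = 2.6106
r^(5/6) = 5.5393
v = 0.195 * 15.049 * 2.6106 / 5.5393 = 1.3830 m/s

1.3830 m/s


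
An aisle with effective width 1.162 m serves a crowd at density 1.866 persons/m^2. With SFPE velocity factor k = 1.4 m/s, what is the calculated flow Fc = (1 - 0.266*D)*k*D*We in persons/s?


1 - 0.266*D = 1 - 0.266*1.866 = 0.50364
Fs = 0.50364 * 1.4 * 1.866 = 1.3157 persons/(s*m)
Fc = 1.3157 * 1.162 = 1.5289 persons/s

1.5289 persons/s


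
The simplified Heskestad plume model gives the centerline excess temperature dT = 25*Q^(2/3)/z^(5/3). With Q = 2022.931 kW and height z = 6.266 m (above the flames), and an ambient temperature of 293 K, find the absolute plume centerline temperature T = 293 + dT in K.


Q^(2/3) = 159.95
z^(5/3) = 21.297
dT = 25 * 159.95 / 21.297 = 187.76 K
T = 293 + 187.76 = 480.76 K

480.76 K


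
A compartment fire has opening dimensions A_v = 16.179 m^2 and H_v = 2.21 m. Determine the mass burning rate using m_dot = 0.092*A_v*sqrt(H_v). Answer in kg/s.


sqrt(H_v) = 1.4866
m_dot = 0.092 * 16.179 * 1.4866 = 2.2128 kg/s

2.2128 kg/s


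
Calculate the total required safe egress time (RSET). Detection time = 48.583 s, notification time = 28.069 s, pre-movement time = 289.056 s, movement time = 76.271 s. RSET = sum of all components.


Total = 48.583 + 28.069 + 289.056 + 76.271 = 441.979 s

441.979 s


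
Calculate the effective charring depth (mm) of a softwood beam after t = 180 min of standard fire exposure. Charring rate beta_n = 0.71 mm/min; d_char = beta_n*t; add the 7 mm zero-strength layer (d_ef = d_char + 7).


d_char = 0.71 * 180 = 127.8 mm
d_ef = 127.8 + 1.0*7 = 134.8 mm

134.8 mm


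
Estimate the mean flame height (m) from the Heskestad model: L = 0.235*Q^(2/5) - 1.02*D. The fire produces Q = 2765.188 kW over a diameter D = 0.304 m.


Q^(2/5) = 23.806
0.235 * Q^(2/5) = 5.5945
1.02 * D = 0.31008
L = 5.2844 m

5.2844 m


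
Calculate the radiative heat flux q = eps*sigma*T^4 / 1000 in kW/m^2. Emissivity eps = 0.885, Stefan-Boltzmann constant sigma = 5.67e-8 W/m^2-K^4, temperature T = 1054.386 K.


T^4 = 1.2359e+12
q = 0.885 * 5.67e-8 * 1.2359e+12 / 1000 = 62.019 kW/m^2

62.019 kW/m^2


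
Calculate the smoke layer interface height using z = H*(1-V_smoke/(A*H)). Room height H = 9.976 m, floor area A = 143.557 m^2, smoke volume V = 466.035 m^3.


V/(A*H) = 0.32542
1 - 0.32542 = 0.67458
z = 9.976 * 0.67458 = 6.7297 m

6.7297 m


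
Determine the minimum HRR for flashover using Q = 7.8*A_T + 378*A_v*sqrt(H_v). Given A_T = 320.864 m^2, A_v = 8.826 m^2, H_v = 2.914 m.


7.8*A_T = 2502.7
sqrt(H_v) = 1.7070
378*A_v*sqrt(H_v) = 5695.1
Q = 2502.7 + 5695.1 = 8197.8 kW

8197.8 kW


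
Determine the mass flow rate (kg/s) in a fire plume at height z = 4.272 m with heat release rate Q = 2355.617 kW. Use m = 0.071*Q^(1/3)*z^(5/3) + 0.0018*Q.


Q^(1/3) = 13.306
z^(5/3) = 11.247
First term = 0.071 * 13.306 * 11.247 = 10.625
Second term = 0.0018 * 2355.617 = 4.2401
m = 14.866 kg/s

14.866 kg/s


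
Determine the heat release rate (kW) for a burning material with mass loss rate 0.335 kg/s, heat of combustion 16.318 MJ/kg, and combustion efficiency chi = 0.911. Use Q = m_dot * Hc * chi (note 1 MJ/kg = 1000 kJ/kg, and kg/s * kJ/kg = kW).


Hc = 16.318 MJ/kg = 16.318 * 1000 kJ/kg = 16318 kJ/kg
Q = 0.335 kg/s * 16318 kJ/kg * 0.911 = 4980.0 kW

4980.0 kW


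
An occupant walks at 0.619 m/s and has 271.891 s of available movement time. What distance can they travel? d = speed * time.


d = 0.619 * 271.891 = 168.30 m

168.30 m


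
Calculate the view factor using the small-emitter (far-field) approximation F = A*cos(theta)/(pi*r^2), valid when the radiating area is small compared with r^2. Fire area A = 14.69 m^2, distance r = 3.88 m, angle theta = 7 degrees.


cos(7 deg) = 0.99255
pi*r^2 = 47.295
F = 14.69 * 0.99255 / 47.295 = 0.30829

0.30829


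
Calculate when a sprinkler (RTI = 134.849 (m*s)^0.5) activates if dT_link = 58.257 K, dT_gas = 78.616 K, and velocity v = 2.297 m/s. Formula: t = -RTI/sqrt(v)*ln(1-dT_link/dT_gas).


dT_link/dT_gas = 0.74103
ln(1 - 0.74103) = -1.3511
t = -134.849 / sqrt(2.297) * -1.3511 = 120.21 s

120.21 s


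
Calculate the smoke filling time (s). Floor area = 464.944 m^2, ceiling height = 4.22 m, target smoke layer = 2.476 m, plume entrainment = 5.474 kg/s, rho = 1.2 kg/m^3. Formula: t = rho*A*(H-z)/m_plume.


H - z = 1.744 m
t = 1.2 * 464.944 * 1.744 / 5.474 = 177.76 s

177.76 s


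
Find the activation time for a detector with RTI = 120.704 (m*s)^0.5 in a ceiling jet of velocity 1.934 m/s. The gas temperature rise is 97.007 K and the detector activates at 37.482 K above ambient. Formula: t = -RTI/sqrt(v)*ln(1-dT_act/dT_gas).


dT_act/dT_gas = 0.38638
ln(1 - 0.38638) = -0.48839
t = -120.704 / sqrt(1.934) * -0.48839 = 42.389 s

42.389 s


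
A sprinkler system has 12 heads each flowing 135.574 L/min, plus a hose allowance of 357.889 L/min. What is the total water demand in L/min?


Sprinkler demand = 12 * 135.574 = 1626.888 L/min
Total = 1626.888 + 357.889 = 1984.777 L/min

1984.777 L/min


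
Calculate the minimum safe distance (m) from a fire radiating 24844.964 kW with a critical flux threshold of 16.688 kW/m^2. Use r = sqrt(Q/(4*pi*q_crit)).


4*pi*q_crit = 209.71
Q/(4*pi*q_crit) = 118.47
r = sqrt(118.47) = 10.885 m

10.885 m


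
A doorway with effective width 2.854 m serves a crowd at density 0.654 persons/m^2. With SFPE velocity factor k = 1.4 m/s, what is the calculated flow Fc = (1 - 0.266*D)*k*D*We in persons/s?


1 - 0.266*D = 1 - 0.266*0.654 = 0.82604
Fs = 0.82604 * 1.4 * 0.654 = 0.75632 persons/(s*m)
Fc = 0.75632 * 2.854 = 2.1585 persons/s

2.1585 persons/s


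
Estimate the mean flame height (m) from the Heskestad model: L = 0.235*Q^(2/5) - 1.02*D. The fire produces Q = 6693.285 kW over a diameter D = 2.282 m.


Q^(2/5) = 33.904
0.235 * Q^(2/5) = 7.9675
1.02 * D = 2.3276
L = 5.6399 m

5.6399 m


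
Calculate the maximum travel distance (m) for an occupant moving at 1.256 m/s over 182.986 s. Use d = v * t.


d = 1.256 * 182.986 = 229.83 m

229.83 m


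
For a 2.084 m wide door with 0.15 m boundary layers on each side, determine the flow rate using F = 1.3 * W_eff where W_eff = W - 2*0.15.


W_eff = 2.084 - 0.30 = 1.784 m
F = 1.3 * 1.784 = 2.3192 persons/s

2.3192 persons/s


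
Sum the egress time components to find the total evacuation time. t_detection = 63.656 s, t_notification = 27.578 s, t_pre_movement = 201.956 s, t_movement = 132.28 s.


Total = 63.656 + 27.578 + 201.956 + 132.28 = 425.47 s

425.47 s


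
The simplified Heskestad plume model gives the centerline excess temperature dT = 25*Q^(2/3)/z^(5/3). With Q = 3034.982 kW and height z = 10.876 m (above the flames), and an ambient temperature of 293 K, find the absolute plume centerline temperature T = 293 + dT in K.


Q^(2/3) = 209.62
z^(5/3) = 53.389
dT = 25 * 209.62 / 53.389 = 98.159 K
T = 293 + 98.159 = 391.16 K

391.16 K


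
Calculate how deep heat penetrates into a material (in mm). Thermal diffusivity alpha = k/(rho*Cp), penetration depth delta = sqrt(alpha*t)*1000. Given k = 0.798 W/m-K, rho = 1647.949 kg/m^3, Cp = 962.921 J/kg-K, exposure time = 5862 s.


alpha = 0.798 / (1647.949 * 962.921) = 5.0288e-07 m^2/s
alpha * t = 0.0029479
delta = sqrt(0.0029479) * 1000 = 54.295 mm

54.295 mm


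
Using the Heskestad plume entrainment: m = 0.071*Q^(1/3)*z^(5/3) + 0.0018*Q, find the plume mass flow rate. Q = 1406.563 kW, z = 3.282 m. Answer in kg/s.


Q^(1/3) = 11.204
z^(5/3) = 7.2482
First term = 0.071 * 11.204 * 7.2482 = 5.7660
Second term = 0.0018 * 1406.563 = 2.5318
m = 8.2978 kg/s

8.2978 kg/s


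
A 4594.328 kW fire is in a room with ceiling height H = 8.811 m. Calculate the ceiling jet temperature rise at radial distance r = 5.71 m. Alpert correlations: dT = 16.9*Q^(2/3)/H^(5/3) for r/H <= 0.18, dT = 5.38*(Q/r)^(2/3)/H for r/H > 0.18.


r/H = 5.71 / 8.811 = 0.64805
r/H > 0.18, so dT = 5.38*(Q/r)^(2/3)/H
Q/r = 804.61
(Q/r)^(2/3) = 86.508
dT = 5.38 * 86.508 / 8.811 = 52.822 K

52.822 K
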